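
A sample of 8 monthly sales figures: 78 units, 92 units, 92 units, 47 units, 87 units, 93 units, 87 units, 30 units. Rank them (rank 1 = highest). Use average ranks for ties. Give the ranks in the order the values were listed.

6, 2.5, 2.5, 7, 4.5, 1, 4.5, 8

Sorted (descending): 93, 92, 92, 87, 87, 78, 47, 30
The 2 values of 92 occupy positions 2–3 → average rank (2+3)/2 = 2.5.
The 2 values of 87 occupy positions 4–5 → average rank (4+5)/2 = 4.5.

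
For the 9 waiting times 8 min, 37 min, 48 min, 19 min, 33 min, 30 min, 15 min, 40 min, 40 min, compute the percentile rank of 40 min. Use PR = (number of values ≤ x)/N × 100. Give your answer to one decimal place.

N = 9.
Strictly below 40: 6. Equal to 40: 2.
PR = 8/9 × 100 = 88.9

88.9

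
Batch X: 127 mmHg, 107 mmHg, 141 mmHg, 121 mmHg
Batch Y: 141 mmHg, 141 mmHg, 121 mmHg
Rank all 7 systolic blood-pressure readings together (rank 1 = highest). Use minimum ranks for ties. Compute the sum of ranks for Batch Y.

7

Sorted (descending): 141, 141, 141, 127, 121, 121, 107
The 3 values of 141 occupy positions 1–3 → each gets rank 1.
The 2 values of 121 occupy positions 5–6 → each gets rank 5.
Batch Y values → pooled ranks: 141→1, 141→1, 121→5
Rank sum = 1 + 1 + 5 = 7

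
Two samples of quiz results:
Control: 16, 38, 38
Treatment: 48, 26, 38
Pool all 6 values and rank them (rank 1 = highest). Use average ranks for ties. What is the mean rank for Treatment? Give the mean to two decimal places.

Sorted (descending): 48, 38, 38, 38, 26, 16
The 3 values of 38 occupy positions 2–4 → average rank 3.
Treatment values → pooled ranks: 48→1, 26→5, 38→3
Mean rank = (1 + 5 + 3) / 3 = 3.00

3.00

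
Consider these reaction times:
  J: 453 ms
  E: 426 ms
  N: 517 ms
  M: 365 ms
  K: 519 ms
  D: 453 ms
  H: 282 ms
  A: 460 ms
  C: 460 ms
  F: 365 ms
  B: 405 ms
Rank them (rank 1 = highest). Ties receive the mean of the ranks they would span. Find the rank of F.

9.5

Sorted (descending): 519, 517, 460, 460, 453, 453, 426, 405, 365, 365, 282
The 2 values of 460 occupy positions 3–4 → average rank (3+4)/2 = 3.5.
The 2 values of 453 occupy positions 5–6 → average rank (5+6)/2 = 5.5.
The 2 values of 365 occupy positions 9–10 → average rank (9+10)/2 = 9.5.
F has value 365 ms → rank 9.5.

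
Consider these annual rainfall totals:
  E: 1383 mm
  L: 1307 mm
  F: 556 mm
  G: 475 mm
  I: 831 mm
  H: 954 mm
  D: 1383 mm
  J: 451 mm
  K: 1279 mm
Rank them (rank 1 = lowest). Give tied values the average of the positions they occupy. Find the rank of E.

Sorted (ascending): 451, 475, 556, 831, 954, 1279, 1307, 1383, 1383
The 2 values of 1383 occupy positions 8–9 → average rank (8+9)/2 = 8.5.
E has value 1383 mm → rank 8.5.

8.5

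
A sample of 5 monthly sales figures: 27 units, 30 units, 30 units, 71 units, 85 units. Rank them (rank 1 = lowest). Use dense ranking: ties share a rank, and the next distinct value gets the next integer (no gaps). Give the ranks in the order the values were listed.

1, 2, 2, 3, 4

Sorted (ascending): 27, 30, 30, 71, 85
The 2 values of 30 share dense rank 2.
Remaining distinct values take the next consecutive integers.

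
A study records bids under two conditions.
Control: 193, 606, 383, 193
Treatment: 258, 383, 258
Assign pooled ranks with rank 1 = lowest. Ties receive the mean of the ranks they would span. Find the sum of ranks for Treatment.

12.5

Sorted (ascending): 193, 193, 258, 258, 383, 383, 606
The 2 values of 193 occupy positions 1–2 → average rank (1+2)/2 = 1.5.
The 2 values of 258 occupy positions 3–4 → average rank (3+4)/2 = 3.5.
The 2 values of 383 occupy positions 5–6 → average rank (5+6)/2 = 5.5.
Treatment values → pooled ranks: 258→3.5, 383→5.5, 258→3.5
Rank sum = 3.5 + 5.5 + 3.5 = 12.5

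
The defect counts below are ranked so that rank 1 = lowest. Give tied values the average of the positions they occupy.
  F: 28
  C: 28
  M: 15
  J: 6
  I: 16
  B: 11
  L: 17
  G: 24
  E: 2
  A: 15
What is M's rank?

4.5

Sorted (ascending): 2, 6, 11, 15, 15, 16, 17, 24, 28, 28
The 2 values of 15 occupy positions 4–5 → average rank (4+5)/2 = 4.5.
The 2 values of 28 occupy positions 9–10 → average rank (9+10)/2 = 9.5.
M has value 15 → rank 4.5.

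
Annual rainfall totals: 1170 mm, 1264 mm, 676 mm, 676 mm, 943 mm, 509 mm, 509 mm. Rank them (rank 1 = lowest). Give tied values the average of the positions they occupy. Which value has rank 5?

943

Sorted (ascending): 509, 509, 676, 676, 943, 1170, 1264
The 2 values of 509 occupy positions 1–2 → average rank (1+2)/2 = 1.5.
The 2 values of 676 occupy positions 3–4 → average rank (3+4)/2 = 3.5.
Rank 5 → value 943.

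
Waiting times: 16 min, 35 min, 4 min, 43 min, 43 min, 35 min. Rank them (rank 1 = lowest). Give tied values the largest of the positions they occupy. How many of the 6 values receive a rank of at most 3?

2

Sorted (ascending): 4, 16, 35, 35, 43, 43
The 2 values of 35 occupy positions 3–4 → each gets rank 4.
The 2 values of 43 occupy positions 5–6 → each gets rank 6.
Ranks ≤ 3: {1, 2} → 2 values.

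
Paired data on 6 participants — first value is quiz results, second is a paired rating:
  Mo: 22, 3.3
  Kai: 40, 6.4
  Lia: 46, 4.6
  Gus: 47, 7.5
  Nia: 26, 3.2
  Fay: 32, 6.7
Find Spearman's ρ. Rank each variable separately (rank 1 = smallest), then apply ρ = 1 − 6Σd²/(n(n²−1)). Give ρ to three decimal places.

0.714

Ranks of variable 1: 1, 4, 5, 6, 2, 3
Ranks of variable 2: 2, 4, 3, 6, 1, 5
d = r₁ − r₂: -1, 0, 2, 0, 1, -2
d²: 1, 0, 4, 0, 1, 4; Σd² = 10
ρ = 1 − 6·10/(6·35) = 1 − 60/210 = 0.714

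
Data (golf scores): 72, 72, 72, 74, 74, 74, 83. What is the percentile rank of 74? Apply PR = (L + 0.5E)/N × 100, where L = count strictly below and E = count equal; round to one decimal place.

N = 7.
Strictly below 74: 3. Equal to 74: 3.
PR = (3 + 0.5·3)/7 × 100 = 64.3

64.3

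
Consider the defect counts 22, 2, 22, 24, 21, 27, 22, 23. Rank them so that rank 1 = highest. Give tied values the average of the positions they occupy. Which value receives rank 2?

24

Sorted (descending): 27, 24, 23, 22, 22, 22, 21, 2
The 3 values of 22 occupy positions 4–6 → average rank 5.
Rank 2 → value 24.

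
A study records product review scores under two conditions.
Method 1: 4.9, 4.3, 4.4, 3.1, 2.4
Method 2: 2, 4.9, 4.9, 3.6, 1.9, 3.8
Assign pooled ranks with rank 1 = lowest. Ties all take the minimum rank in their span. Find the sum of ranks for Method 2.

Sorted (ascending): 1.9, 2, 2.4, 3.1, 3.6, 3.8, 4.3, 4.4, 4.9, 4.9, 4.9
The 3 values of 4.9 occupy positions 9–11 → each gets rank 9.
Method 2 values → pooled ranks: 2→2, 4.9→9, 4.9→9, 3.6→5, 1.9→1, 3.8→6
Rank sum = 2 + 9 + 9 + 5 + 1 + 6 = 32

32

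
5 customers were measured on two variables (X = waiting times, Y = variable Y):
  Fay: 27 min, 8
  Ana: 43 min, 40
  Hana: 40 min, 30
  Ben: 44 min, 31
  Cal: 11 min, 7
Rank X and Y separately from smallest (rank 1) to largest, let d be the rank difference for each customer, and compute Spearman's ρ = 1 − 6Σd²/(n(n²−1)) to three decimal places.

0.900

Ranks of variable 1: 2, 4, 3, 5, 1
Ranks of variable 2: 2, 5, 3, 4, 1
d = r₁ − r₂: 0, -1, 0, 1, 0
d²: 0, 1, 0, 1, 0; Σd² = 2
ρ = 1 − 6·2/(5·24) = 1 − 12/120 = 0.900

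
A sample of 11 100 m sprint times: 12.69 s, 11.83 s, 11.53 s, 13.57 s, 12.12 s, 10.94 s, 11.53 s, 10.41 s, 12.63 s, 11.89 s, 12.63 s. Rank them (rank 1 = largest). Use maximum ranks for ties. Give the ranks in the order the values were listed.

Sorted (descending): 13.57, 12.69, 12.63, 12.63, 12.12, 11.89, 11.83, 11.53, 11.53, 10.94, 10.41
The 2 values of 12.63 occupy positions 3–4 → each gets rank 4.
The 2 values of 11.53 occupy positions 8–9 → each gets rank 9.

2, 7, 9, 1, 5, 10, 9, 11, 4, 6, 4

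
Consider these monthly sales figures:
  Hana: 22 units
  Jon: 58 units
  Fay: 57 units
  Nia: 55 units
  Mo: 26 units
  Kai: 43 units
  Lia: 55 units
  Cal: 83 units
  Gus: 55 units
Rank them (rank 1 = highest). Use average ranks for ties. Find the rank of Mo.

Sorted (descending): 83, 58, 57, 55, 55, 55, 43, 26, 22
The 3 values of 55 occupy positions 4–6 → average rank 5.
Mo has value 26 units → rank 8.

8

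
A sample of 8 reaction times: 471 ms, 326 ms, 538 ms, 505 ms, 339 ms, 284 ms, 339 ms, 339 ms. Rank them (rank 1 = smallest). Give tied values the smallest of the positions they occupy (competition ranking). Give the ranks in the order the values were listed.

6, 2, 8, 7, 3, 1, 3, 3

Sorted (ascending): 284, 326, 339, 339, 339, 471, 505, 538
The 3 values of 339 occupy positions 3–5 → each gets rank 3.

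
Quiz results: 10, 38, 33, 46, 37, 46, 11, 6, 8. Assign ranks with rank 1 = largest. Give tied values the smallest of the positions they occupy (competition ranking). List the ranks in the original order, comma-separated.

Sorted (descending): 46, 46, 38, 37, 33, 11, 10, 8, 6
The 2 values of 46 occupy positions 1–2 → each gets rank 1.

7, 3, 5, 1, 4, 1, 6, 9, 8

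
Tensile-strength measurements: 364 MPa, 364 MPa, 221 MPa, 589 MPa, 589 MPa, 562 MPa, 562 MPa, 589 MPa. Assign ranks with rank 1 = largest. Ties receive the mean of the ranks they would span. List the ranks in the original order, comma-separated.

Sorted (descending): 589, 589, 589, 562, 562, 364, 364, 221
The 3 values of 589 occupy positions 1–3 → average rank 2.
The 2 values of 562 occupy positions 4–5 → average rank (4+5)/2 = 4.5.
The 2 values of 364 occupy positions 6–7 → average rank (6+7)/2 = 6.5.

6.5, 6.5, 8, 2, 2, 4.5, 4.5, 2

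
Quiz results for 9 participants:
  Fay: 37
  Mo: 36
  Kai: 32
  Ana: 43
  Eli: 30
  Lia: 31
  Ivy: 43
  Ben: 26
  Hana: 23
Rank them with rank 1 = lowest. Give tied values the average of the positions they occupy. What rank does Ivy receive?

8.5

Sorted (ascending): 23, 26, 30, 31, 32, 36, 37, 43, 43
The 2 values of 43 occupy positions 8–9 → average rank (8+9)/2 = 8.5.
Ivy has value 43 → rank 8.5.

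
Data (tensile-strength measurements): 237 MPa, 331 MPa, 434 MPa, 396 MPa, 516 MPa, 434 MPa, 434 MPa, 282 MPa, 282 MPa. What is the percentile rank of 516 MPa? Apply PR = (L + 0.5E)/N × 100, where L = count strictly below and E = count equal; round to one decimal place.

94.4

N = 9.
Strictly below 516: 8. Equal to 516: 1.
PR = (8 + 0.5·1)/9 × 100 = 94.4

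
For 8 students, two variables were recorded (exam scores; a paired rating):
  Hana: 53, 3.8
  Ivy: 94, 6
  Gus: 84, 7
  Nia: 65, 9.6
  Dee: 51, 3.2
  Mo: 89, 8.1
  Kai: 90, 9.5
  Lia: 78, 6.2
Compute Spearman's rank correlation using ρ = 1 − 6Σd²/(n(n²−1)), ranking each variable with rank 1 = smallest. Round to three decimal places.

Ranks of variable 1: 2, 8, 5, 3, 1, 6, 7, 4
Ranks of variable 2: 2, 3, 5, 8, 1, 6, 7, 4
d = r₁ − r₂: 0, 5, 0, -5, 0, 0, 0, 0
d²: 0, 25, 0, 25, 0, 0, 0, 0; Σd² = 50
ρ = 1 − 6·50/(8·63) = 1 − 300/504 = 0.405

0.405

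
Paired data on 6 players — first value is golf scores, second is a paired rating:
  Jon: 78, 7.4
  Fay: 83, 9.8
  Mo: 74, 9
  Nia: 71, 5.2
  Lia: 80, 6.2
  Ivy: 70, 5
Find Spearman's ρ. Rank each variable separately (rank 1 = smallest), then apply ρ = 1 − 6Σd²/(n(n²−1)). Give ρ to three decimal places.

Ranks of variable 1: 4, 6, 3, 2, 5, 1
Ranks of variable 2: 4, 6, 5, 2, 3, 1
d = r₁ − r₂: 0, 0, -2, 0, 2, 0
d²: 0, 0, 4, 0, 4, 0; Σd² = 8
ρ = 1 − 6·8/(6·35) = 1 − 48/210 = 0.771

0.771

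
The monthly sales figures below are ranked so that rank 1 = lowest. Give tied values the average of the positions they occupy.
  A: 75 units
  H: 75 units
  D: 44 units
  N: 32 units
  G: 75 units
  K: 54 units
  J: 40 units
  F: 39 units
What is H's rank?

7

Sorted (ascending): 32, 39, 40, 44, 54, 75, 75, 75
The 3 values of 75 occupy positions 6–8 → average rank 7.
H has value 75 units → rank 7.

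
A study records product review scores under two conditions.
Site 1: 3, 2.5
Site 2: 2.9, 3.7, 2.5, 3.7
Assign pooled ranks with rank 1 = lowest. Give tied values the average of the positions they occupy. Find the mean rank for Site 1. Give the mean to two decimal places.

Sorted (ascending): 2.5, 2.5, 2.9, 3, 3.7, 3.7
The 2 values of 2.5 occupy positions 1–2 → average rank (1+2)/2 = 1.5.
The 2 values of 3.7 occupy positions 5–6 → average rank (5+6)/2 = 5.5.
Site 1 values → pooled ranks: 3→4, 2.5→1.5
Mean rank = (4 + 1.5) / 2 = 2.75

2.75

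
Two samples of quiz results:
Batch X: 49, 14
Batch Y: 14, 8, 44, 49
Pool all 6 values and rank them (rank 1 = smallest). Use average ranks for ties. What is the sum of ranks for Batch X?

8

Sorted (ascending): 8, 14, 14, 44, 49, 49
The 2 values of 14 occupy positions 2–3 → average rank (2+3)/2 = 2.5.
The 2 values of 49 occupy positions 5–6 → average rank (5+6)/2 = 5.5.
Batch X values → pooled ranks: 49→5.5, 14→2.5
Rank sum = 5.5 + 2.5 = 8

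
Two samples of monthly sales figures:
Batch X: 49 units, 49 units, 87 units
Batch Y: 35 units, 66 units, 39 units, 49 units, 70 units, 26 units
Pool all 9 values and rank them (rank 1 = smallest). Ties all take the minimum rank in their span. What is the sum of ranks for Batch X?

Sorted (ascending): 26, 35, 39, 49, 49, 49, 66, 70, 87
The 3 values of 49 occupy positions 4–6 → each gets rank 4.
Batch X values → pooled ranks: 49→4, 49→4, 87→9
Rank sum = 4 + 4 + 9 = 17

17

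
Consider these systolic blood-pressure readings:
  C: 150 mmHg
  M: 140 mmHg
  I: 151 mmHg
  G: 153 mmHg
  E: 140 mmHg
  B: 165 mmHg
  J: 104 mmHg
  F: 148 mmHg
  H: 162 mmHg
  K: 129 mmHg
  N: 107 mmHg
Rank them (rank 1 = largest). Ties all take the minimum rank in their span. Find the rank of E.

7

Sorted (descending): 165, 162, 153, 151, 150, 148, 140, 140, 129, 107, 104
The 2 values of 140 occupy positions 7–8 → each gets rank 7.
E has value 140 mmHg → rank 7.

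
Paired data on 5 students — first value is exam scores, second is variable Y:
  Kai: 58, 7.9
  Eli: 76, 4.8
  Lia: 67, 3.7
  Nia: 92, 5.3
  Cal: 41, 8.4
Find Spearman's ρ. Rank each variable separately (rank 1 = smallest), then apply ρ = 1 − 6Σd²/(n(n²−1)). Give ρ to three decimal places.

-0.600

Ranks of variable 1: 2, 4, 3, 5, 1
Ranks of variable 2: 4, 2, 1, 3, 5
d = r₁ − r₂: -2, 2, 2, 2, -4
d²: 4, 4, 4, 4, 16; Σd² = 32
ρ = 1 − 6·32/(5·24) = 1 − 192/120 = -0.600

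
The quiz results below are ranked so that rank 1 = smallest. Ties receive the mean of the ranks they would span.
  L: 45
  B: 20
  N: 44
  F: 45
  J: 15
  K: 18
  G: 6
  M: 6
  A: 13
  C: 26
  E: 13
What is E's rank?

3.5

Sorted (ascending): 6, 6, 13, 13, 15, 18, 20, 26, 44, 45, 45
The 2 values of 6 occupy positions 1–2 → average rank (1+2)/2 = 1.5.
The 2 values of 13 occupy positions 3–4 → average rank (3+4)/2 = 3.5.
The 2 values of 45 occupy positions 10–11 → average rank (10+11)/2 = 10.5.
E has value 13 → rank 3.5.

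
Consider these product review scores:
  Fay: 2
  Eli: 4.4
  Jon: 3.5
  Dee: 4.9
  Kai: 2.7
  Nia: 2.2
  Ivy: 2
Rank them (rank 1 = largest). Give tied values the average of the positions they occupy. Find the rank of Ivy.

6.5

Sorted (descending): 4.9, 4.4, 3.5, 2.7, 2.2, 2, 2
The 2 values of 2 occupy positions 6–7 → average rank (6+7)/2 = 6.5.
Ivy has value 2 → rank 6.5.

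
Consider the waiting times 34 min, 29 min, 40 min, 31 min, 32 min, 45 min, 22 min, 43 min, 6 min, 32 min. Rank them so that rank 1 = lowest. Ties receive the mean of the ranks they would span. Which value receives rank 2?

22

Sorted (ascending): 6, 22, 29, 31, 32, 32, 34, 40, 43, 45
The 2 values of 32 occupy positions 5–6 → average rank (5+6)/2 = 5.5.
Rank 2 → value 22.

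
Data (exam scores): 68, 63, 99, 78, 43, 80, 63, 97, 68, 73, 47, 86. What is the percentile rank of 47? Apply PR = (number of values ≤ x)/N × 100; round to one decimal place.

16.7

N = 12.
Strictly below 47: 1. Equal to 47: 1.
PR = 2/12 × 100 = 16.7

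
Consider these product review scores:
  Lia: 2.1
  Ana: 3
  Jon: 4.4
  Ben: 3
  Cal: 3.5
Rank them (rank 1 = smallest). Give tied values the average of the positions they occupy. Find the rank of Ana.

Sorted (ascending): 2.1, 3, 3, 3.5, 4.4
The 2 values of 3 occupy positions 2–3 → average rank (2+3)/2 = 2.5.
Ana has value 3 → rank 2.5.

2.5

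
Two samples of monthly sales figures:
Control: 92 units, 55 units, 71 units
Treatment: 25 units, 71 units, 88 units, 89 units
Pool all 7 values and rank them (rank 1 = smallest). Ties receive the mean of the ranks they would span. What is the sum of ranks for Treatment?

15.5

Sorted (ascending): 25, 55, 71, 71, 88, 89, 92
The 2 values of 71 occupy positions 3–4 → average rank (3+4)/2 = 3.5.
Treatment values → pooled ranks: 25→1, 71→3.5, 88→5, 89→6
Rank sum = 1 + 3.5 + 5 + 6 = 15.5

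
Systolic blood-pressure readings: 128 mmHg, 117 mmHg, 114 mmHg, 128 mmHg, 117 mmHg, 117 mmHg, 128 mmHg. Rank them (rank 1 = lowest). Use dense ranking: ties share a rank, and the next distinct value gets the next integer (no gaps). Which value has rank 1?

114

Sorted (ascending): 114, 117, 117, 117, 128, 128, 128
The 3 values of 117 share dense rank 2.
The 3 values of 128 share dense rank 3.
Remaining distinct values take the next consecutive integers.
Rank 1 → value 114.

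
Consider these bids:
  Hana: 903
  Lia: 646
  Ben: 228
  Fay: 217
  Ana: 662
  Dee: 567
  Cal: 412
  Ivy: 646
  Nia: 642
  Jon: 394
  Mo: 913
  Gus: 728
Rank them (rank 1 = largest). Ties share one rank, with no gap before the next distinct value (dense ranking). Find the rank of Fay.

Sorted (descending): 913, 903, 728, 662, 646, 646, 642, 567, 412, 394, 228, 217
The 2 values of 646 share dense rank 5.
Remaining distinct values take the next consecutive integers.
Fay has value 217 → rank 11.

11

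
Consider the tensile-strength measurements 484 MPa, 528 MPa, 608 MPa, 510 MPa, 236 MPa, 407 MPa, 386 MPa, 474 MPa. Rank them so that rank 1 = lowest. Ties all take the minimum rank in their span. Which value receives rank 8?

608

Sorted (ascending): 236, 386, 407, 474, 484, 510, 528, 608
No ties — each value takes its position as its rank.
Rank 8 → value 608.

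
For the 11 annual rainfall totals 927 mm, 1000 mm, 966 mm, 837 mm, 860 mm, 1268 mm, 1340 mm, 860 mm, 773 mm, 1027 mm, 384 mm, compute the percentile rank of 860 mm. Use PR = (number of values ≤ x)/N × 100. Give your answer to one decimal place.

N = 11.
Strictly below 860: 3. Equal to 860: 2.
PR = 5/11 × 100 = 45.5

45.5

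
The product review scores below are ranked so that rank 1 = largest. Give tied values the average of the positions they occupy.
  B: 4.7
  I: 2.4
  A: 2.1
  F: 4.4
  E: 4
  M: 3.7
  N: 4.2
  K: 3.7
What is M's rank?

Sorted (descending): 4.7, 4.4, 4.2, 4, 3.7, 3.7, 2.4, 2.1
The 2 values of 3.7 occupy positions 5–6 → average rank (5+6)/2 = 5.5.
M has value 3.7 → rank 5.5.

5.5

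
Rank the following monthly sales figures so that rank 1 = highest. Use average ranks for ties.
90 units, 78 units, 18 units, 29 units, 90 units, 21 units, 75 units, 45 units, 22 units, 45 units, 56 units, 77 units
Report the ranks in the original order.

Sorted (descending): 90, 90, 78, 77, 75, 56, 45, 45, 29, 22, 21, 18
The 2 values of 90 occupy positions 1–2 → average rank (1+2)/2 = 1.5.
The 2 values of 45 occupy positions 7–8 → average rank (7+8)/2 = 7.5.

1.5, 3, 12, 9, 1.5, 11, 5, 7.5, 10, 7.5, 6, 4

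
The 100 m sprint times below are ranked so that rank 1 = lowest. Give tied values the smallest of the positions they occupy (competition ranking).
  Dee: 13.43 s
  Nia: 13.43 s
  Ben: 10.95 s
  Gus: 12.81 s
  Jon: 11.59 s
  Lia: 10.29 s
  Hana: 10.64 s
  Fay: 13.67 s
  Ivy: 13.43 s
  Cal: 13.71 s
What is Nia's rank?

6

Sorted (ascending): 10.29, 10.64, 10.95, 11.59, 12.81, 13.43, 13.43, 13.43, 13.67, 13.71
The 3 values of 13.43 occupy positions 6–8 → each gets rank 6.
Nia has value 13.43 s → rank 6.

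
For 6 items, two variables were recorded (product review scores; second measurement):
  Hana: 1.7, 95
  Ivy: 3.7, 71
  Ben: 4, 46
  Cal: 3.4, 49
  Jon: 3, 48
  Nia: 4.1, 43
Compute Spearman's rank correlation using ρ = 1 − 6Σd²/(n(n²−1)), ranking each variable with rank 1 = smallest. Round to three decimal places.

-0.771

Ranks of variable 1: 1, 4, 5, 3, 2, 6
Ranks of variable 2: 6, 5, 2, 4, 3, 1
d = r₁ − r₂: -5, -1, 3, -1, -1, 5
d²: 25, 1, 9, 1, 1, 25; Σd² = 62
ρ = 1 − 6·62/(6·35) = 1 − 372/210 = -0.771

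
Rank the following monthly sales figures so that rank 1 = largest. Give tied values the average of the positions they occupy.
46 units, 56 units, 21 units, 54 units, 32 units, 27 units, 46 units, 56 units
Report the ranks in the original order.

4.5, 1.5, 8, 3, 6, 7, 4.5, 1.5

Sorted (descending): 56, 56, 54, 46, 46, 32, 27, 21
The 2 values of 56 occupy positions 1–2 → average rank (1+2)/2 = 1.5.
The 2 values of 46 occupy positions 4–5 → average rank (4+5)/2 = 4.5.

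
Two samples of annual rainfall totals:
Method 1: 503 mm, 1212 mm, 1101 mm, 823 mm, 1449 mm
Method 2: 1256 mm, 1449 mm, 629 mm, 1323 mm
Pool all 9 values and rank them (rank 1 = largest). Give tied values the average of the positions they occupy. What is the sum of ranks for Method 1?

28.5

Sorted (descending): 1449, 1449, 1323, 1256, 1212, 1101, 823, 629, 503
The 2 values of 1449 occupy positions 1–2 → average rank (1+2)/2 = 1.5.
Method 1 values → pooled ranks: 503→9, 1212→5, 1101→6, 823→7, 1449→1.5
Rank sum = 9 + 5 + 6 + 7 + 1.5 = 28.5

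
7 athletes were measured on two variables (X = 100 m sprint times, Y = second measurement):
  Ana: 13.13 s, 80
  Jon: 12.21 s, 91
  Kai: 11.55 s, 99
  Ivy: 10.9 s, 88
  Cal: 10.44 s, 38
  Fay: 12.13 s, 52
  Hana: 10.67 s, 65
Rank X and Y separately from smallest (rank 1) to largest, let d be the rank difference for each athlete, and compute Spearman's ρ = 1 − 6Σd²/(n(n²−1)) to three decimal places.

Ranks of variable 1: 7, 6, 4, 3, 1, 5, 2
Ranks of variable 2: 4, 6, 7, 5, 1, 2, 3
d = r₁ − r₂: 3, 0, -3, -2, 0, 3, -1
d²: 9, 0, 9, 4, 0, 9, 1; Σd² = 32
ρ = 1 − 6·32/(7·48) = 1 − 192/336 = 0.429

0.429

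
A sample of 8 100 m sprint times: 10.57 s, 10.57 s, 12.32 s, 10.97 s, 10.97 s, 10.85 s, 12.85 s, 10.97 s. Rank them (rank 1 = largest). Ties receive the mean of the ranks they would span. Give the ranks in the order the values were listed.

Sorted (descending): 12.85, 12.32, 10.97, 10.97, 10.97, 10.85, 10.57, 10.57
The 3 values of 10.97 occupy positions 3–5 → average rank 4.
The 2 values of 10.57 occupy positions 7–8 → average rank (7+8)/2 = 7.5.

7.5, 7.5, 2, 4, 4, 6, 1, 4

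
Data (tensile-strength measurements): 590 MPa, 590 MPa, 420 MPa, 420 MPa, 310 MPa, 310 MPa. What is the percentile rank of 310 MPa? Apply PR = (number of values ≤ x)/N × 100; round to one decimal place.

N = 6.
Strictly below 310: 0. Equal to 310: 2.
PR = 2/6 × 100 = 33.3

33.3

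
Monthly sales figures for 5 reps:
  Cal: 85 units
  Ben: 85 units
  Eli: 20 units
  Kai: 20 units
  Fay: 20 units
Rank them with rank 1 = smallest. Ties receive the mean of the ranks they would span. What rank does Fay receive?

Sorted (ascending): 20, 20, 20, 85, 85
The 3 values of 20 occupy positions 1–3 → average rank 2.
The 2 values of 85 occupy positions 4–5 → average rank (4+5)/2 = 4.5.
Fay has value 20 units → rank 2.

2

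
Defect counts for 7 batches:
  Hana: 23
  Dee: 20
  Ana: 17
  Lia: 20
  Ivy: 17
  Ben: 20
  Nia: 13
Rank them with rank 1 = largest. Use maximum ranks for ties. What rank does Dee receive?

Sorted (descending): 23, 20, 20, 20, 17, 17, 13
The 3 values of 20 occupy positions 2–4 → each gets rank 4.
The 2 values of 17 occupy positions 5–6 → each gets rank 6.
Dee has value 20 → rank 4.

4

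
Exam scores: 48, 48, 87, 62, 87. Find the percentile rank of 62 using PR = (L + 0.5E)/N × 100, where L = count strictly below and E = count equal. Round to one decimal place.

50.0

N = 5.
Strictly below 62: 2. Equal to 62: 1.
PR = (2 + 0.5·1)/5 × 100 = 50.0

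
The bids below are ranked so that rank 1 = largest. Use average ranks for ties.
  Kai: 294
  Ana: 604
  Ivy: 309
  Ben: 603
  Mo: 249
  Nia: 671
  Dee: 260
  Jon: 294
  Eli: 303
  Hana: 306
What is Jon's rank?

7.5

Sorted (descending): 671, 604, 603, 309, 306, 303, 294, 294, 260, 249
The 2 values of 294 occupy positions 7–8 → average rank (7+8)/2 = 7.5.
Jon has value 294 → rank 7.5.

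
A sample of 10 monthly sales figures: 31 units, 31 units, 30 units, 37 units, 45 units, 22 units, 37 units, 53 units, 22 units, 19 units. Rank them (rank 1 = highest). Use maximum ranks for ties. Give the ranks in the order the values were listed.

6, 6, 7, 4, 2, 9, 4, 1, 9, 10

Sorted (descending): 53, 45, 37, 37, 31, 31, 30, 22, 22, 19
The 2 values of 37 occupy positions 3–4 → each gets rank 4.
The 2 values of 31 occupy positions 5–6 → each gets rank 6.
The 2 values of 22 occupy positions 8–9 → each gets rank 9.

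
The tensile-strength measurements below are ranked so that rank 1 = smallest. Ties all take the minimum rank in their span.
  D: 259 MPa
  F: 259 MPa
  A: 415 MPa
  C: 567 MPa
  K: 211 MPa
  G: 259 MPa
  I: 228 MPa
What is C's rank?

Sorted (ascending): 211, 228, 259, 259, 259, 415, 567
The 3 values of 259 occupy positions 3–5 → each gets rank 3.
C has value 567 MPa → rank 7.

7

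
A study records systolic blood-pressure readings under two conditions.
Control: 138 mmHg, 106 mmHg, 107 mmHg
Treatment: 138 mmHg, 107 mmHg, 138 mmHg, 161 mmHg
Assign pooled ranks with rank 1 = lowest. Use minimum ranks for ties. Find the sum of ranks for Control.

Sorted (ascending): 106, 107, 107, 138, 138, 138, 161
The 2 values of 107 occupy positions 2–3 → each gets rank 2.
The 3 values of 138 occupy positions 4–6 → each gets rank 4.
Control values → pooled ranks: 138→4, 106→1, 107→2
Rank sum = 4 + 1 + 2 = 7

7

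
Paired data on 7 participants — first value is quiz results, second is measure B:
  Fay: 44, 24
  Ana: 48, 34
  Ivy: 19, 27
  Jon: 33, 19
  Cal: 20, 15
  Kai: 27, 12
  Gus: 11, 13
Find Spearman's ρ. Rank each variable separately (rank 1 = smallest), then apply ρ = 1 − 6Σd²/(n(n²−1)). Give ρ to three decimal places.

Ranks of variable 1: 6, 7, 2, 5, 3, 4, 1
Ranks of variable 2: 5, 7, 6, 4, 3, 1, 2
d = r₁ − r₂: 1, 0, -4, 1, 0, 3, -1
d²: 1, 0, 16, 1, 0, 9, 1; Σd² = 28
ρ = 1 − 6·28/(7·48) = 1 − 168/336 = 0.500

0.500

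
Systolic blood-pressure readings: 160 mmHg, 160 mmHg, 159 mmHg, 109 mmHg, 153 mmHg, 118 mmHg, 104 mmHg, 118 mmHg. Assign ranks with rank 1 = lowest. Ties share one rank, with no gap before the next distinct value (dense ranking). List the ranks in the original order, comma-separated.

6, 6, 5, 2, 4, 3, 1, 3

Sorted (ascending): 104, 109, 118, 118, 153, 159, 160, 160
The 2 values of 118 share dense rank 3.
The 2 values of 160 share dense rank 6.
Remaining distinct values take the next consecutive integers.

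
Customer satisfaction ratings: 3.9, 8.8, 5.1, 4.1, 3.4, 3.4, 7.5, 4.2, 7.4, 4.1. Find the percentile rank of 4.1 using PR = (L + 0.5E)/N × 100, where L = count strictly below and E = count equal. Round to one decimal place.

N = 10.
Strictly below 4.1: 3. Equal to 4.1: 2.
PR = (3 + 0.5·2)/10 × 100 = 40.0

40.0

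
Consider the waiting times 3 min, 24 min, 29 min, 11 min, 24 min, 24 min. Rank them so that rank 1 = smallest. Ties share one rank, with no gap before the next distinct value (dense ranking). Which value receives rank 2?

Sorted (ascending): 3, 11, 24, 24, 24, 29
The 3 values of 24 share dense rank 3.
Remaining distinct values take the next consecutive integers.
Rank 2 → value 11.

11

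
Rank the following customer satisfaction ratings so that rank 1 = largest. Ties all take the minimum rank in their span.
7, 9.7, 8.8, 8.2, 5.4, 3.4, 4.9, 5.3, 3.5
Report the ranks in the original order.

Sorted (descending): 9.7, 8.8, 8.2, 7, 5.4, 5.3, 4.9, 3.5, 3.4
No ties — each value takes its position as its rank.

4, 1, 2, 3, 5, 9, 7, 6, 8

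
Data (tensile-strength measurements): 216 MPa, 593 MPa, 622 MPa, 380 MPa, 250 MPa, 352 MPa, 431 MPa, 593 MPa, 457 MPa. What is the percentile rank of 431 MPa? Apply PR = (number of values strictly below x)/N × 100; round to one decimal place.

44.4

N = 9.
Strictly below 431: 4. Equal to 431: 1.
PR = 4/9 × 100 = 44.4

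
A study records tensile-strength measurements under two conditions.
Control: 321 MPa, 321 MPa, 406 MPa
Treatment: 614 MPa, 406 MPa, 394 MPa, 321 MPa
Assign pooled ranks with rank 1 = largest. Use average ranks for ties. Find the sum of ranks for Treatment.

13.5

Sorted (descending): 614, 406, 406, 394, 321, 321, 321
The 2 values of 406 occupy positions 2–3 → average rank (2+3)/2 = 2.5.
The 3 values of 321 occupy positions 5–7 → average rank 6.
Treatment values → pooled ranks: 614→1, 406→2.5, 394→4, 321→6
Rank sum = 1 + 2.5 + 4 + 6 = 13.5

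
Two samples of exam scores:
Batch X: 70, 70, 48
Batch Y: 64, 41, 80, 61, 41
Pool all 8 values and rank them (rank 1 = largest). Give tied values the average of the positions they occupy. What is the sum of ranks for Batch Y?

Sorted (descending): 80, 70, 70, 64, 61, 48, 41, 41
The 2 values of 70 occupy positions 2–3 → average rank (2+3)/2 = 2.5.
The 2 values of 41 occupy positions 7–8 → average rank (7+8)/2 = 7.5.
Batch Y values → pooled ranks: 64→4, 41→7.5, 80→1, 61→5, 41→7.5
Rank sum = 4 + 7.5 + 1 + 5 + 7.5 = 25

25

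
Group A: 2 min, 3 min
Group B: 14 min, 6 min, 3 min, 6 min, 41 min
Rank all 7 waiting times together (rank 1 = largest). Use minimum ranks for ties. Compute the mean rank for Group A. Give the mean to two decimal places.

6.00

Sorted (descending): 41, 14, 6, 6, 3, 3, 2
The 2 values of 6 occupy positions 3–4 → each gets rank 3.
The 2 values of 3 occupy positions 5–6 → each gets rank 5.
Group A values → pooled ranks: 2→7, 3→5
Mean rank = (7 + 5) / 2 = 6.00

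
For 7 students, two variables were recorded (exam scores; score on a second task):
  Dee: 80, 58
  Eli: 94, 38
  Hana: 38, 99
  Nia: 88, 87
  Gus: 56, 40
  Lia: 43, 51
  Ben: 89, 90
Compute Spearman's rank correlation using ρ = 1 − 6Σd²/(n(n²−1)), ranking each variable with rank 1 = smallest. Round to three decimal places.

Ranks of variable 1: 4, 7, 1, 5, 3, 2, 6
Ranks of variable 2: 4, 1, 7, 5, 2, 3, 6
d = r₁ − r₂: 0, 6, -6, 0, 1, -1, 0
d²: 0, 36, 36, 0, 1, 1, 0; Σd² = 74
ρ = 1 − 6·74/(7·48) = 1 − 444/336 = -0.321

-0.321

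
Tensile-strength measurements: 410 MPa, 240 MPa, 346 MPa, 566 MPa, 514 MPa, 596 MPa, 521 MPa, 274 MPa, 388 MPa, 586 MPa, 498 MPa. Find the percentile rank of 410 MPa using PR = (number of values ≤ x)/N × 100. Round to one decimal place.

45.5

N = 11.
Strictly below 410: 4. Equal to 410: 1.
PR = 5/11 × 100 = 45.5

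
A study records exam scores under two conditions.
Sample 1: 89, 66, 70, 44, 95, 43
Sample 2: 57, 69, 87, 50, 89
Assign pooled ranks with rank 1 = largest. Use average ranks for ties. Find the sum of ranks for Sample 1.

36.5

Sorted (descending): 95, 89, 89, 87, 70, 69, 66, 57, 50, 44, 43
The 2 values of 89 occupy positions 2–3 → average rank (2+3)/2 = 2.5.
Sample 1 values → pooled ranks: 89→2.5, 66→7, 70→5, 44→10, 95→1, 43→11
Rank sum = 2.5 + 7 + 5 + 10 + 1 + 11 = 36.5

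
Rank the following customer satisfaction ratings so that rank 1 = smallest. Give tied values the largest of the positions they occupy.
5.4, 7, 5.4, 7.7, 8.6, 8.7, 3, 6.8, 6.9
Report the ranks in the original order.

3, 6, 3, 7, 8, 9, 1, 4, 5

Sorted (ascending): 3, 5.4, 5.4, 6.8, 6.9, 7, 7.7, 8.6, 8.7
The 2 values of 5.4 occupy positions 2–3 → each gets rank 3.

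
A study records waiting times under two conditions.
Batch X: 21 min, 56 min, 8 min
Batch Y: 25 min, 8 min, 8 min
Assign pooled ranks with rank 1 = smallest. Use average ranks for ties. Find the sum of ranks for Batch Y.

Sorted (ascending): 8, 8, 8, 21, 25, 56
The 3 values of 8 occupy positions 1–3 → average rank 2.
Batch Y values → pooled ranks: 25→5, 8→2, 8→2
Rank sum = 5 + 2 + 2 = 9

9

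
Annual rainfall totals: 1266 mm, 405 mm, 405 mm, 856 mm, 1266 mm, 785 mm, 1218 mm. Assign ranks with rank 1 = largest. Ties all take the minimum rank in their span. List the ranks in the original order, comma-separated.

Sorted (descending): 1266, 1266, 1218, 856, 785, 405, 405
The 2 values of 1266 occupy positions 1–2 → each gets rank 1.
The 2 values of 405 occupy positions 6–7 → each gets rank 6.

1, 6, 6, 4, 1, 5, 3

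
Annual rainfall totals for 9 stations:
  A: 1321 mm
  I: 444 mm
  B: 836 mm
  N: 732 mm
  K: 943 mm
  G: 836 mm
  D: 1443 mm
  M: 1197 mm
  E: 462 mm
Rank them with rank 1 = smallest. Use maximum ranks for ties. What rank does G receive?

5

Sorted (ascending): 444, 462, 732, 836, 836, 943, 1197, 1321, 1443
The 2 values of 836 occupy positions 4–5 → each gets rank 5.
G has value 836 mm → rank 5.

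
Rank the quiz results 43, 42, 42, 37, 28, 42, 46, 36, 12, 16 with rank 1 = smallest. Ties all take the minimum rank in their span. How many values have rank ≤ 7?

Sorted (ascending): 12, 16, 28, 36, 37, 42, 42, 42, 43, 46
The 3 values of 42 occupy positions 6–8 → each gets rank 6.
Ranks ≤ 7: {1, 2, 3, 4, 5, 6, 6, 6} → 8 values.

8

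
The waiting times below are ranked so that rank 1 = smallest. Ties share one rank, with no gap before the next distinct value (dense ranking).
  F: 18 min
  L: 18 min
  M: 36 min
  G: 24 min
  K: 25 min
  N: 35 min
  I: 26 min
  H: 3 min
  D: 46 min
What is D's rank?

8

Sorted (ascending): 3, 18, 18, 24, 25, 26, 35, 36, 46
The 2 values of 18 share dense rank 2.
Remaining distinct values take the next consecutive integers.
D has value 46 min → rank 8.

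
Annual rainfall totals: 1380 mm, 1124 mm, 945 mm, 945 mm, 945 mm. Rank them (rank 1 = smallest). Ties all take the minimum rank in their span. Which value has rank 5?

Sorted (ascending): 945, 945, 945, 1124, 1380
The 3 values of 945 occupy positions 1–3 → each gets rank 1.
Rank 5 → value 1380.

1380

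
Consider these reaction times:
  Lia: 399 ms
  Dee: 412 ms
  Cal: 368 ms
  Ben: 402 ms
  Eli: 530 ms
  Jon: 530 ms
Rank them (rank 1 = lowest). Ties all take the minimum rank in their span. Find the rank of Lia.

Sorted (ascending): 368, 399, 402, 412, 530, 530
The 2 values of 530 occupy positions 5–6 → each gets rank 5.
Lia has value 399 ms → rank 2.

2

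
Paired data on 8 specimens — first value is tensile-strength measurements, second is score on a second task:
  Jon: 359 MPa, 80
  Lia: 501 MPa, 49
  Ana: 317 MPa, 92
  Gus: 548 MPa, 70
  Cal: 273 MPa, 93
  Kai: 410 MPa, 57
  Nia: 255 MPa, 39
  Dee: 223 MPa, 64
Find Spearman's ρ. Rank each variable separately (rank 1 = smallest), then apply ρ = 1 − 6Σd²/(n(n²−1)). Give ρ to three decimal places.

Ranks of variable 1: 5, 7, 4, 8, 3, 6, 2, 1
Ranks of variable 2: 6, 2, 7, 5, 8, 3, 1, 4
d = r₁ − r₂: -1, 5, -3, 3, -5, 3, 1, -3
d²: 1, 25, 9, 9, 25, 9, 1, 9; Σd² = 88
ρ = 1 − 6·88/(8·63) = 1 − 528/504 = -0.048

-0.048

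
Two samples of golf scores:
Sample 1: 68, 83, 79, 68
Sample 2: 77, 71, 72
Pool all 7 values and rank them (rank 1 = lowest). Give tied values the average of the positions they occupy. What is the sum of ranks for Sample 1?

16

Sorted (ascending): 68, 68, 71, 72, 77, 79, 83
The 2 values of 68 occupy positions 1–2 → average rank (1+2)/2 = 1.5.
Sample 1 values → pooled ranks: 68→1.5, 83→7, 79→6, 68→1.5
Rank sum = 1.5 + 7 + 6 + 1.5 = 16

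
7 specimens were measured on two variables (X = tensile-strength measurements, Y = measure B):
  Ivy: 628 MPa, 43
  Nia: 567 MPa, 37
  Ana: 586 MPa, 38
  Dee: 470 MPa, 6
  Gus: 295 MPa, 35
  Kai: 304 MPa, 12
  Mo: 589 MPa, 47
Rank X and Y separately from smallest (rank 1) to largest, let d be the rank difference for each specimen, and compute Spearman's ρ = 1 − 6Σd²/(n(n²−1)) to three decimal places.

0.821

Ranks of variable 1: 7, 4, 5, 3, 1, 2, 6
Ranks of variable 2: 6, 4, 5, 1, 3, 2, 7
d = r₁ − r₂: 1, 0, 0, 2, -2, 0, -1
d²: 1, 0, 0, 4, 4, 0, 1; Σd² = 10
ρ = 1 − 6·10/(7·48) = 1 − 60/336 = 0.821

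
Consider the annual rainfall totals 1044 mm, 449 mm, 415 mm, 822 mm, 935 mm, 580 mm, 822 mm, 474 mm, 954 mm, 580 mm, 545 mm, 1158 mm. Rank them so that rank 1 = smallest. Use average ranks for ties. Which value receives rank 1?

415

Sorted (ascending): 415, 449, 474, 545, 580, 580, 822, 822, 935, 954, 1044, 1158
The 2 values of 580 occupy positions 5–6 → average rank (5+6)/2 = 5.5.
The 2 values of 822 occupy positions 7–8 → average rank (7+8)/2 = 7.5.
Rank 1 → value 415.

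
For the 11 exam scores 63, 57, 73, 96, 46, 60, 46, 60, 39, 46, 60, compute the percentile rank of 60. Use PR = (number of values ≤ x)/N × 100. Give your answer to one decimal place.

N = 11.
Strictly below 60: 5. Equal to 60: 3.
PR = 8/11 × 100 = 72.7

72.7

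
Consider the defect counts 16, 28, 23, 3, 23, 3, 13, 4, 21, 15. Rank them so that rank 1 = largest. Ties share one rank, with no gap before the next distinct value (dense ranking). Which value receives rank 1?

28

Sorted (descending): 28, 23, 23, 21, 16, 15, 13, 4, 3, 3
The 2 values of 23 share dense rank 2.
The 2 values of 3 share dense rank 8.
Remaining distinct values take the next consecutive integers.
Rank 1 → value 28.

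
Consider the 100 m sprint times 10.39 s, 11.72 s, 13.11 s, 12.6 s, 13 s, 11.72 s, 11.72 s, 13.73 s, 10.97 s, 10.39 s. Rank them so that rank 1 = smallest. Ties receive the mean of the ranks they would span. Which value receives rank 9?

13.11

Sorted (ascending): 10.39, 10.39, 10.97, 11.72, 11.72, 11.72, 12.6, 13, 13.11, 13.73
The 2 values of 10.39 occupy positions 1–2 → average rank (1+2)/2 = 1.5.
The 3 values of 11.72 occupy positions 4–6 → average rank 5.
Rank 9 → value 13.11.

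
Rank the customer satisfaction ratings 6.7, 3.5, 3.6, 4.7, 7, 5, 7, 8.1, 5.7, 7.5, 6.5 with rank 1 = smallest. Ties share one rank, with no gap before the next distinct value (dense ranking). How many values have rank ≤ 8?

Sorted (ascending): 3.5, 3.6, 4.7, 5, 5.7, 6.5, 6.7, 7, 7, 7.5, 8.1
The 2 values of 7 share dense rank 8.
Remaining distinct values take the next consecutive integers.
Ranks ≤ 8: {1, 2, 3, 4, 5, 6, 7, 8, 8} → 9 values.

9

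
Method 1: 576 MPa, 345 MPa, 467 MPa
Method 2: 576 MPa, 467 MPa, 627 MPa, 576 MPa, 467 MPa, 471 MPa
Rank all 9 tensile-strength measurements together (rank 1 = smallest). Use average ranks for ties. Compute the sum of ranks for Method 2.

34

Sorted (ascending): 345, 467, 467, 467, 471, 576, 576, 576, 627
The 3 values of 467 occupy positions 2–4 → average rank 3.
The 3 values of 576 occupy positions 6–8 → average rank 7.
Method 2 values → pooled ranks: 576→7, 467→3, 627→9, 576→7, 467→3, 471→5
Rank sum = 7 + 3 + 9 + 7 + 3 + 5 = 34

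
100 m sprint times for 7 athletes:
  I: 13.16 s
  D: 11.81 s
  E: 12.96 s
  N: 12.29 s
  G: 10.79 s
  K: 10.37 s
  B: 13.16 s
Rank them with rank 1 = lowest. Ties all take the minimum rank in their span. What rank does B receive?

Sorted (ascending): 10.37, 10.79, 11.81, 12.29, 12.96, 13.16, 13.16
The 2 values of 13.16 occupy positions 6–7 → each gets rank 6.
B has value 13.16 s → rank 6.

6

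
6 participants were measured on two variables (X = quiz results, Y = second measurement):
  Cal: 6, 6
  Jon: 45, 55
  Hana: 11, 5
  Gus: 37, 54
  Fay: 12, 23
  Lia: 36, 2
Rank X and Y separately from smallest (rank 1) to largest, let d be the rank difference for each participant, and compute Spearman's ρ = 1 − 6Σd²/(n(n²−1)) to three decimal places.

0.600

Ranks of variable 1: 1, 6, 2, 5, 3, 4
Ranks of variable 2: 3, 6, 2, 5, 4, 1
d = r₁ − r₂: -2, 0, 0, 0, -1, 3
d²: 4, 0, 0, 0, 1, 9; Σd² = 14
ρ = 1 − 6·14/(6·35) = 1 − 84/210 = 0.600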